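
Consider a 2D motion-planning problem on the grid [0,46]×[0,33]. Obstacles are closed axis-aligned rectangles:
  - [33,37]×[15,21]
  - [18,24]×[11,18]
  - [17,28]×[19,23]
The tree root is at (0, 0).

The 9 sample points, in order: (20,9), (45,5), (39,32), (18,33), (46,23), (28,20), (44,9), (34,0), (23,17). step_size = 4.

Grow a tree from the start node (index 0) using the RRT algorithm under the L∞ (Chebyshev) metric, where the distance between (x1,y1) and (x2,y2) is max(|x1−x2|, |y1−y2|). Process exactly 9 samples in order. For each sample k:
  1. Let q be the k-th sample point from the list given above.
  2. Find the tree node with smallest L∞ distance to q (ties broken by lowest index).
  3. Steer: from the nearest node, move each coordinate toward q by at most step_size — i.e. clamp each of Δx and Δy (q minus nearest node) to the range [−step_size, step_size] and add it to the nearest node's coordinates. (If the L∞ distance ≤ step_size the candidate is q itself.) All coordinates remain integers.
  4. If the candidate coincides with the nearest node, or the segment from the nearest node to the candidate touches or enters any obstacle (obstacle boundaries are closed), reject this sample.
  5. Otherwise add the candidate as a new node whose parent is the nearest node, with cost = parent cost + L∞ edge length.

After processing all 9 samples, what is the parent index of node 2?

Parent of node 2: 1

1. q=(20,9) nearest=0 d=20 new=(4,4) → add node 1 parent=0 cost=4
2. q=(45,5) nearest=1 d=41 new=(8,5) → add node 2 parent=1 cost=8
3. q=(39,32) nearest=2 d=31 new=(12,9) → add node 3 parent=2 cost=12
4. q=(18,33) nearest=3 d=24 new=(16,13) → add node 4 parent=3 cost=16
5. q=(46,23) nearest=4 d=30 new=(20,17) → blocked by [18,24]×[11,18], reject
6. q=(28,20) nearest=4 d=12 new=(20,17) → blocked by [18,24]×[11,18], reject
7. q=(44,9) nearest=4 d=28 new=(20,9) → blocked by [18,24]×[11,18], reject
8. q=(34,0) nearest=4 d=18 new=(20,9) → blocked by [18,24]×[11,18], reject
9. q=(23,17) nearest=4 d=7 new=(20,17) → blocked by [18,24]×[11,18], reject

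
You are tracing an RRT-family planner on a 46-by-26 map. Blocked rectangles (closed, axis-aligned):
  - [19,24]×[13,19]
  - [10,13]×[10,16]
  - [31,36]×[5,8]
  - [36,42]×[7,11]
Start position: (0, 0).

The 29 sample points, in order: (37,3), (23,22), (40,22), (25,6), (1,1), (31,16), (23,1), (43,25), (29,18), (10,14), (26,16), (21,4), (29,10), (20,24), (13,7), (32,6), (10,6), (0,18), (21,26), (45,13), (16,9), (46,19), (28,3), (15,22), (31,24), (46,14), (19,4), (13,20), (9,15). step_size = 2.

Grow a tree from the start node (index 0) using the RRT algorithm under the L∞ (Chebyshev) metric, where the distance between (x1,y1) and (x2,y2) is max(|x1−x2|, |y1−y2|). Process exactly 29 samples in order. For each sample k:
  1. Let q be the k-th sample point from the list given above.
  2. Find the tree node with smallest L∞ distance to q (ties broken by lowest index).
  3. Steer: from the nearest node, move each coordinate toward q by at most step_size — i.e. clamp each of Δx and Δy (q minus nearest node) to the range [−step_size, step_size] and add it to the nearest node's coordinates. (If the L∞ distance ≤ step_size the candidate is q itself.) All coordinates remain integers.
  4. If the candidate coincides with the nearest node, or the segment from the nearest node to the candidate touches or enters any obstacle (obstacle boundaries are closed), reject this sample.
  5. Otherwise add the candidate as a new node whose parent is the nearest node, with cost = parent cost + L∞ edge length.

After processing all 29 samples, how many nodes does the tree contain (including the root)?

Node count: 27

1. q=(37,3) nearest=0 d=37 new=(2,2) → add node 1 parent=0 cost=2
2. q=(23,22) nearest=1 d=21 new=(4,4) → add node 2 parent=1 cost=4
3. q=(40,22) nearest=2 d=36 new=(6,6) → add node 3 parent=2 cost=6
4. q=(25,6) nearest=3 d=19 new=(8,6) → add node 4 parent=3 cost=8
5. q=(1,1) nearest=0 d=1 new=(1,1) → add node 5 parent=0 cost=1
6. q=(31,16) nearest=4 d=23 new=(10,8) → add node 6 parent=4 cost=10
7. q=(23,1) nearest=6 d=13 new=(12,6) → add node 7 parent=6 cost=12
8. q=(43,25) nearest=7 d=31 new=(14,8) → add node 8 parent=7 cost=14
9. q=(29,18) nearest=8 d=15 new=(16,10) → add node 9 parent=8 cost=16
10. q=(10,14) nearest=6 d=6 new=(10,10) → blocked by [10,13]×[10,16], reject
11. q=(26,16) nearest=9 d=10 new=(18,12) → add node 10 parent=9 cost=18
12. q=(21,4) nearest=9 d=6 new=(18,8) → add node 11 parent=9 cost=18
13. q=(29,10) nearest=10 d=11 new=(20,10) → add node 12 parent=10 cost=20
14. q=(20,24) nearest=10 d=12 new=(20,14) → blocked by [19,24]×[13,19], reject
15. q=(13,7) nearest=7 d=1 new=(13,7) → add node 13 parent=7 cost=13
16. q=(32,6) nearest=12 d=12 new=(22,8) → add node 14 parent=12 cost=22
17. q=(10,6) nearest=4 d=2 new=(10,6) → add node 15 parent=4 cost=10
18. q=(0,18) nearest=6 d=10 new=(8,10) → add node 16 parent=6 cost=12
19. q=(21,26) nearest=10 d=14 new=(20,14) → blocked by [19,24]×[13,19], reject
20. q=(45,13) nearest=14 d=23 new=(24,10) → add node 17 parent=14 cost=24
21. q=(16,9) nearest=9 d=1 new=(16,9) → add node 18 parent=9 cost=17
22. q=(46,19) nearest=17 d=22 new=(26,12) → add node 19 parent=17 cost=26
23. q=(28,3) nearest=14 d=6 new=(24,6) → add node 20 parent=14 cost=24
24. q=(15,22) nearest=10 d=10 new=(16,14) → add node 21 parent=10 cost=20
25. q=(31,24) nearest=19 d=12 new=(28,14) → add node 22 parent=19 cost=28
26. q=(46,14) nearest=22 d=18 new=(30,14) → add node 23 parent=22 cost=30
27. q=(19,4) nearest=11 d=4 new=(19,6) → add node 24 parent=11 cost=20
28. q=(13,20) nearest=21 d=6 new=(14,16) → add node 25 parent=21 cost=22
29. q=(9,15) nearest=16 d=5 new=(9,12) → add node 26 parent=16 cost=14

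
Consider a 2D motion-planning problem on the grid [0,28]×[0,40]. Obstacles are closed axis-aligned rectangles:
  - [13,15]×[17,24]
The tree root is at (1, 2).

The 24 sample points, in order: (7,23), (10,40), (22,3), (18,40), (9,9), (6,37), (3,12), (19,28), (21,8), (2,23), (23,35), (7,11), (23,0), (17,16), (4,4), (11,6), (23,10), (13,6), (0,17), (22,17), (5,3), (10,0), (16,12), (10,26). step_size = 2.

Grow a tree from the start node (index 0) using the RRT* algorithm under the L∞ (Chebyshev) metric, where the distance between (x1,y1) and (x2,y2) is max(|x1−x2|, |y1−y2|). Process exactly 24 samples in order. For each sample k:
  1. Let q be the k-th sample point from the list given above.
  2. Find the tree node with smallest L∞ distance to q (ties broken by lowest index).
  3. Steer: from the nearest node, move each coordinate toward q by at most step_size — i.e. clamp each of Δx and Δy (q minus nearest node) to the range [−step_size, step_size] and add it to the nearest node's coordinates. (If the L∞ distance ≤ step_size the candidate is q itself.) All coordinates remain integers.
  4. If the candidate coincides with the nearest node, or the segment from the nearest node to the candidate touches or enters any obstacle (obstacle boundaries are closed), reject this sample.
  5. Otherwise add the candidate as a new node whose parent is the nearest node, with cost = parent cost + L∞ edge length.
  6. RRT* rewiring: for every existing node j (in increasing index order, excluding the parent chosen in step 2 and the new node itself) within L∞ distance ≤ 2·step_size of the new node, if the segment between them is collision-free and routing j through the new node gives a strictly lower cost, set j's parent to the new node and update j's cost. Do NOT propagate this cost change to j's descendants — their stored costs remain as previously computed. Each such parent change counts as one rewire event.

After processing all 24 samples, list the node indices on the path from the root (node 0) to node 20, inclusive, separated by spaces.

1. q=(7,23) nearest=0 d=21 new=(3,4) → add node 1 parent=0 cost=2
2. q=(10,40) nearest=1 d=36 new=(5,6) → add node 2 parent=1 cost=4
3. q=(22,3) nearest=2 d=17 new=(7,4) → add node 3 parent=2 cost=6
4. q=(18,40) nearest=2 d=34 new=(7,8) → add node 4 parent=2 cost=6
5. q=(9,9) nearest=4 d=2 new=(9,9) → add node 5 parent=4 cost=8
6. q=(6,37) nearest=5 d=28 new=(7,11) → add node 6 parent=5 cost=10
7. q=(3,12) nearest=4 d=4 new=(5,10) → add node 7 parent=4 cost=8
8. q=(19,28) nearest=6 d=17 new=(9,13) → add node 8 parent=6 cost=12
9. q=(21,8) nearest=5 d=12 new=(11,8) → add node 9 parent=5 cost=10
10. q=(2,23) nearest=8 d=10 new=(7,15) → add node 10 parent=8 cost=14
11. q=(23,35) nearest=10 d=20 new=(9,17) → add node 11 parent=10 cost=16
12. q=(7,11) nearest=6 d=0 → coincident, reject
13. q=(23,0) nearest=9 d=12 new=(13,6) → add node 12 parent=9 cost=12
14. q=(17,16) nearest=5 d=8 new=(11,11) → add node 13 parent=5 cost=10
15. q=(4,4) nearest=1 d=1 new=(4,4) → add node 14 parent=1 cost=3
16. q=(11,6) nearest=9 d=2 new=(11,6) → add node 15 parent=9 cost=12
17. q=(23,10) nearest=12 d=10 new=(15,8) → add node 16 parent=12 cost=14
18. q=(13,6) nearest=12 d=0 → coincident, reject
19. q=(0,17) nearest=6 d=7 new=(5,13) → add node 17 parent=6 cost=12
20. q=(22,17) nearest=16 d=9 new=(17,10) → add node 18 parent=16 cost=16
21. q=(5,3) nearest=14 d=1 new=(5,3) → add node 19 parent=14 cost=4
22. q=(10,0) nearest=3 d=4 new=(9,2) → add node 20 parent=3 cost=8
23. q=(16,12) nearest=18 d=2 new=(16,12) → add node 21 parent=18 cost=18
24. q=(10,26) nearest=11 d=9 new=(10,19) → add node 22 parent=11 cost=18

Path: 0 1 2 3 20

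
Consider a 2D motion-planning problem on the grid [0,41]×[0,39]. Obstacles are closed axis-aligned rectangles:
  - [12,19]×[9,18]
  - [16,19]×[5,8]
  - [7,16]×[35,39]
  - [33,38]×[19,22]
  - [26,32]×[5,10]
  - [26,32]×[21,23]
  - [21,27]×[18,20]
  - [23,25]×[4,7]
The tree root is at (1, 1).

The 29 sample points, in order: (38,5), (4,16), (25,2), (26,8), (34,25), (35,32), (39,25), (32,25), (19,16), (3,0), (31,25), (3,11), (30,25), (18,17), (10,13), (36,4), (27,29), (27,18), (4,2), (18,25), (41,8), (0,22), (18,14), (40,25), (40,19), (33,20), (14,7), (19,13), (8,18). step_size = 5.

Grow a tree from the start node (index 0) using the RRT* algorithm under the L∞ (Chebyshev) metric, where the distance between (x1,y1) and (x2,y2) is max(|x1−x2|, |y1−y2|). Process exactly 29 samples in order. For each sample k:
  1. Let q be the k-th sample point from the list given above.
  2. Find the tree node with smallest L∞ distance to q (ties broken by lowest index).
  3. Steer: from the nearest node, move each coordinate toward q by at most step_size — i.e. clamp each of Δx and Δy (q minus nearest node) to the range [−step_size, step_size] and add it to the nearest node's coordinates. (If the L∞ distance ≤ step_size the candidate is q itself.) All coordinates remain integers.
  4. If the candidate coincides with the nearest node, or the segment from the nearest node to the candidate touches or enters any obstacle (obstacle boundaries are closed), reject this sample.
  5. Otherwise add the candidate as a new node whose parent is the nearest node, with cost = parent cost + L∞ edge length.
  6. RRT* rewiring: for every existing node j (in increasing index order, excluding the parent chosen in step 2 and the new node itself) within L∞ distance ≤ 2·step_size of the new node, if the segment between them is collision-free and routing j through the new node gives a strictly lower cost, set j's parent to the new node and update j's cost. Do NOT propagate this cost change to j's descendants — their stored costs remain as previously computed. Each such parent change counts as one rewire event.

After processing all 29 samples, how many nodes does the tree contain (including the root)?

1. q=(38,5) nearest=0 d=37 new=(6,5) → add node 1 parent=0 cost=5
2. q=(4,16) nearest=1 d=11 new=(4,10) → add node 2 parent=1 cost=10
3. q=(25,2) nearest=1 d=19 new=(11,2) → add node 3 parent=1 cost=10
4. q=(26,8) nearest=3 d=15 new=(16,7) → blocked by [16,19]×[5,8], reject
5. q=(34,25) nearest=3 d=23 new=(16,7) → blocked by [16,19]×[5,8], reject
6. q=(35,32) nearest=1 d=29 new=(11,10) → add node 4 parent=1 cost=10
7. q=(39,25) nearest=3 d=28 new=(16,7) → blocked by [16,19]×[5,8], reject
8. q=(32,25) nearest=4 d=21 new=(16,15) → blocked by [12,19]×[9,18], reject
9. q=(19,16) nearest=4 d=8 new=(16,15) → blocked by [12,19]×[9,18], reject
10. q=(3,0) nearest=0 d=2 new=(3,0) → add node 5 parent=0 cost=2
11. q=(31,25) nearest=4 d=20 new=(16,15) → blocked by [12,19]×[9,18], reject
12. q=(3,11) nearest=2 d=1 new=(3,11) → add node 6 parent=2 cost=11
13. q=(30,25) nearest=4 d=19 new=(16,15) → blocked by [12,19]×[9,18], reject
14. q=(18,17) nearest=4 d=7 new=(16,15) → blocked by [12,19]×[9,18], reject
15. q=(10,13) nearest=4 d=3 new=(10,13) → add node 7 parent=4 cost=13
16. q=(36,4) nearest=3 d=25 new=(16,4) → add node 8 parent=3 cost=15
17. q=(27,29) nearest=7 d=17 new=(15,18) → blocked by [12,19]×[9,18], reject
18. q=(27,18) nearest=8 d=14 new=(21,9) → blocked by [16,19]×[5,8], reject
19. q=(4,2) nearest=5 d=2 new=(4,2) → add node 9 parent=5 cost=4
20. q=(18,25) nearest=7 d=12 new=(15,18) → blocked by [12,19]×[9,18], reject
21. q=(41,8) nearest=8 d=25 new=(21,8) → blocked by [16,19]×[5,8], reject
22. q=(0,22) nearest=7 d=10 new=(5,18) → add node 10 parent=7 cost=18
23. q=(18,14) nearest=4 d=7 new=(16,14) → blocked by [12,19]×[9,18], reject
24. q=(40,25) nearest=8 d=24 new=(21,9) → blocked by [16,19]×[5,8], reject
25. q=(40,19) nearest=8 d=24 new=(21,9) → blocked by [16,19]×[5,8], reject
26. q=(33,20) nearest=8 d=17 new=(21,9) → blocked by [16,19]×[5,8], reject
27. q=(14,7) nearest=4 d=3 new=(14,7) → blocked by [12,19]×[9,18], reject
28. q=(19,13) nearest=4 d=8 new=(16,13) → blocked by [12,19]×[9,18], reject
29. q=(8,18) nearest=10 d=3 new=(8,18) → add node 11 parent=10 cost=21

Node count: 12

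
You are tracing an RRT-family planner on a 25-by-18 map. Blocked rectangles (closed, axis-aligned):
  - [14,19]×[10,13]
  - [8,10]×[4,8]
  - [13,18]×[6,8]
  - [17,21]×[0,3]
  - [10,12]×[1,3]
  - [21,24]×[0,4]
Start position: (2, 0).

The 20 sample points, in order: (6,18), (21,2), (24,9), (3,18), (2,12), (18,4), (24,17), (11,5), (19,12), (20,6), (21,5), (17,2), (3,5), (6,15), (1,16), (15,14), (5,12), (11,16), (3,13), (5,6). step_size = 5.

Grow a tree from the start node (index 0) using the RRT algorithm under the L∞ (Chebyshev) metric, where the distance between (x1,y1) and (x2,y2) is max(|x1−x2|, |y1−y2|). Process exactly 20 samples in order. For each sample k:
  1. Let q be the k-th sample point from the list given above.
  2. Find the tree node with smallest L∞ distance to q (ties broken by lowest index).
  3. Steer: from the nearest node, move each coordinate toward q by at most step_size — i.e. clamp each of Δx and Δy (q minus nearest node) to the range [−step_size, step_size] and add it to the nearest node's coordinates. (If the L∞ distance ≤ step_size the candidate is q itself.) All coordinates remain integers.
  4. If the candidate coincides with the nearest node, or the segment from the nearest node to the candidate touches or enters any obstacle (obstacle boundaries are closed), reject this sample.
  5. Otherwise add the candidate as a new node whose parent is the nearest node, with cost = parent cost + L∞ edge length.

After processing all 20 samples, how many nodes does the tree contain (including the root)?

1. q=(6,18) nearest=0 d=18 new=(6,5) → add node 1 parent=0 cost=5
2. q=(21,2) nearest=1 d=15 new=(11,2) → blocked by [10,12]×[1,3], reject
3. q=(24,9) nearest=1 d=18 new=(11,9) → blocked by [8,10]×[4,8], reject
4. q=(3,18) nearest=1 d=13 new=(3,10) → add node 2 parent=1 cost=10
5. q=(2,12) nearest=2 d=2 new=(2,12) → add node 3 parent=2 cost=12
6. q=(18,4) nearest=1 d=12 new=(11,4) → blocked by [8,10]×[4,8], reject
7. q=(24,17) nearest=1 d=18 new=(11,10) → blocked by [8,10]×[4,8], reject
8. q=(11,5) nearest=1 d=5 new=(11,5) → blocked by [8,10]×[4,8], reject
9. q=(19,12) nearest=1 d=13 new=(11,10) → blocked by [8,10]×[4,8], reject
10. q=(20,6) nearest=1 d=14 new=(11,6) → blocked by [8,10]×[4,8], reject
11. q=(21,5) nearest=1 d=15 new=(11,5) → blocked by [8,10]×[4,8], reject
12. q=(17,2) nearest=1 d=11 new=(11,2) → blocked by [10,12]×[1,3], reject
13. q=(3,5) nearest=1 d=3 new=(3,5) → add node 4 parent=1 cost=8
14. q=(6,15) nearest=3 d=4 new=(6,15) → add node 5 parent=3 cost=16
15. q=(1,16) nearest=3 d=4 new=(1,16) → add node 6 parent=3 cost=16
16. q=(15,14) nearest=1 d=9 new=(11,10) → blocked by [8,10]×[4,8], reject
17. q=(5,12) nearest=2 d=2 new=(5,12) → add node 7 parent=2 cost=12
18. q=(11,16) nearest=5 d=5 new=(11,16) → add node 8 parent=5 cost=21
19. q=(3,13) nearest=3 d=1 new=(3,13) → add node 9 parent=3 cost=13
20. q=(5,6) nearest=1 d=1 new=(5,6) → add node 10 parent=1 cost=6

Node count: 11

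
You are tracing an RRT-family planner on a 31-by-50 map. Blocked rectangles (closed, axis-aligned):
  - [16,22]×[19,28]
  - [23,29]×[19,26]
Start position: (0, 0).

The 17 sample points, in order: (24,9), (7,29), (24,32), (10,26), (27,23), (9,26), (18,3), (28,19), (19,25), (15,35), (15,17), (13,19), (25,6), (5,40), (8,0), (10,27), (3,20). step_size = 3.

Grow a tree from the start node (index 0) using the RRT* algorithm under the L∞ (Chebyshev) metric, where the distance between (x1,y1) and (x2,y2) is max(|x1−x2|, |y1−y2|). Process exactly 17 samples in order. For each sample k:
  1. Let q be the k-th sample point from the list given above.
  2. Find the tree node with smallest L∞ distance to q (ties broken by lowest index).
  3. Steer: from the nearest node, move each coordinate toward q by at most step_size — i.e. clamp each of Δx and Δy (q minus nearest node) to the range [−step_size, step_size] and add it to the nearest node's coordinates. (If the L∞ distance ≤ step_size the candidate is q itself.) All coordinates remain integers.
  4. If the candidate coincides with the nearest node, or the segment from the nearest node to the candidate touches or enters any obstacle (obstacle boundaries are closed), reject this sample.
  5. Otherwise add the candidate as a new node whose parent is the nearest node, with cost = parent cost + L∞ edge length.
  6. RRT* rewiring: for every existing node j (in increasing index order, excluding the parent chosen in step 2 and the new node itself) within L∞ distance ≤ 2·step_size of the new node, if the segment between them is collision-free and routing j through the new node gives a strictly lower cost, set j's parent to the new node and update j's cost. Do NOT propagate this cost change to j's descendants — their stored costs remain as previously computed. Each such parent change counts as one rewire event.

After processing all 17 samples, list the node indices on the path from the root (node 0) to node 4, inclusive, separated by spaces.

1. q=(24,9) nearest=0 d=24 new=(3,3) → add node 1 parent=0 cost=3
2. q=(7,29) nearest=1 d=26 new=(6,6) → add node 2 parent=1 cost=6
3. q=(24,32) nearest=2 d=26 new=(9,9) → add node 3 parent=2 cost=9
4. q=(10,26) nearest=3 d=17 new=(10,12) → add node 4 parent=3 cost=12
5. q=(27,23) nearest=4 d=17 new=(13,15) → add node 5 parent=4 cost=15
6. q=(9,26) nearest=5 d=11 new=(10,18) → add node 6 parent=5 cost=18
7. q=(18,3) nearest=3 d=9 new=(12,6) → add node 7 parent=3 cost=12
8. q=(28,19) nearest=5 d=15 new=(16,18) → add node 8 parent=5 cost=18
9. q=(19,25) nearest=8 d=7 new=(19,21) → blocked by [16,22]×[19,28], reject
10. q=(15,35) nearest=6 d=17 new=(13,21) → add node 9 parent=6 cost=21
11. q=(15,17) nearest=8 d=1 new=(15,17) → add node 10 parent=8 cost=19
12. q=(13,19) nearest=9 d=2 new=(13,19) → add node 11 parent=9 cost=23
13. q=(25,6) nearest=10 d=11 new=(18,14) → add node 12 parent=10 cost=22
14. q=(5,40) nearest=9 d=19 new=(10,24) → add node 13 parent=9 cost=24
15. q=(8,0) nearest=1 d=5 new=(6,0) → add node 14 parent=1 cost=6
16. q=(10,27) nearest=13 d=3 new=(10,27) → add node 15 parent=13 cost=27
17. q=(3,20) nearest=6 d=7 new=(7,20) → add node 16 parent=6 cost=21

Path: 0 1 2 3 4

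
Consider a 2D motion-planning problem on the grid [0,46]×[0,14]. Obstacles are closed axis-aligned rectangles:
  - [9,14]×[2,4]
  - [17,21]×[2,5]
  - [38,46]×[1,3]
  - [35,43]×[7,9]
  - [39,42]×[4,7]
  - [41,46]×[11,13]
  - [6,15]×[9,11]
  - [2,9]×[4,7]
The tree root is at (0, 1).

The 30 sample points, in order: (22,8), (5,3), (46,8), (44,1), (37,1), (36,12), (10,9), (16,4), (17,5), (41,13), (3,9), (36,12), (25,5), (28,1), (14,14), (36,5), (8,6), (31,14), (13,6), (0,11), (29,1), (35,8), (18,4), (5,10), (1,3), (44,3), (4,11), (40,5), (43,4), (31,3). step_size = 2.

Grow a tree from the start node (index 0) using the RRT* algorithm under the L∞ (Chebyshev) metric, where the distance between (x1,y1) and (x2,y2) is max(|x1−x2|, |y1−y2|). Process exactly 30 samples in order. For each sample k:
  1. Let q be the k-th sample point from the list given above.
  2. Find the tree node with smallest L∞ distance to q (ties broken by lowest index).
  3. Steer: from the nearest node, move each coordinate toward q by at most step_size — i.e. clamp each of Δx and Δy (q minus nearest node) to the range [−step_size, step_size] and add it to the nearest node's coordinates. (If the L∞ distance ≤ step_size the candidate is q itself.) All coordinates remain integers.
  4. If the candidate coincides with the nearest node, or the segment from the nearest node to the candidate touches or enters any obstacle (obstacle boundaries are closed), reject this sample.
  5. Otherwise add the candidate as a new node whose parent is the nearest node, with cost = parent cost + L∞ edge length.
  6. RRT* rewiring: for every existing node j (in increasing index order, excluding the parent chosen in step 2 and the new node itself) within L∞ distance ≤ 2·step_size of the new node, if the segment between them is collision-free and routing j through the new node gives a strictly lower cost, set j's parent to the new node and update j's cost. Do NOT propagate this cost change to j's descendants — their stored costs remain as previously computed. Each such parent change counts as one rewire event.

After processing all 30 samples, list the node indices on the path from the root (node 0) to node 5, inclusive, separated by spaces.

1. q=(22,8) nearest=0 d=22 new=(2,3) → add node 1 parent=0 cost=2
2. q=(5,3) nearest=1 d=3 new=(4,3) → add node 2 parent=1 cost=4
3. q=(46,8) nearest=2 d=42 new=(6,5) → blocked by [2,9]×[4,7], reject
4. q=(44,1) nearest=2 d=40 new=(6,1) → add node 3 parent=2 cost=6
5. q=(37,1) nearest=3 d=31 new=(8,1) → add node 4 parent=3 cost=8
6. q=(36,12) nearest=4 d=28 new=(10,3) → blocked by [9,14]×[2,4], reject
7. q=(10,9) nearest=2 d=6 new=(6,5) → blocked by [2,9]×[4,7], reject
8. q=(16,4) nearest=4 d=8 new=(10,3) → blocked by [9,14]×[2,4], reject
9. q=(17,5) nearest=4 d=9 new=(10,3) → blocked by [9,14]×[2,4], reject
10. q=(41,13) nearest=4 d=33 new=(10,3) → blocked by [9,14]×[2,4], reject
11. q=(3,9) nearest=1 d=6 new=(3,5) → blocked by [2,9]×[4,7], reject
12. q=(36,12) nearest=4 d=28 new=(10,3) → blocked by [9,14]×[2,4], reject
13. q=(25,5) nearest=4 d=17 new=(10,3) → blocked by [9,14]×[2,4], reject
14. q=(28,1) nearest=4 d=20 new=(10,1) → add node 5 parent=4 cost=10
15. q=(14,14) nearest=2 d=11 new=(6,5) → blocked by [2,9]×[4,7], reject
16. q=(36,5) nearest=5 d=26 new=(12,3) → blocked by [9,14]×[2,4], reject
17. q=(8,6) nearest=2 d=4 new=(6,5) → blocked by [2,9]×[4,7], reject
18. q=(31,14) nearest=5 d=21 new=(12,3) → blocked by [9,14]×[2,4], reject
19. q=(13,6) nearest=4 d=5 new=(10,3) → blocked by [9,14]×[2,4], reject
20. q=(0,11) nearest=1 d=8 new=(0,5) → add node 6 parent=1 cost=4
21. q=(29,1) nearest=5 d=19 new=(12,1) → add node 7 parent=5 cost=12
22. q=(35,8) nearest=7 d=23 new=(14,3) → blocked by [9,14]×[2,4], reject
23. q=(18,4) nearest=7 d=6 new=(14,3) → blocked by [9,14]×[2,4], reject
24. q=(5,10) nearest=6 d=5 new=(2,7) → blocked by [2,9]×[4,7], reject
25. q=(1,3) nearest=1 d=1 new=(1,3) → add node 8 parent=1 cost=3
26. q=(44,3) nearest=7 d=32 new=(14,3) → blocked by [9,14]×[2,4], reject
27. q=(4,11) nearest=6 d=6 new=(2,7) → blocked by [2,9]×[4,7], reject
28. q=(40,5) nearest=7 d=28 new=(14,3) → blocked by [9,14]×[2,4], reject
29. q=(43,4) nearest=7 d=31 new=(14,3) → blocked by [9,14]×[2,4], reject
30. q=(31,3) nearest=7 d=19 new=(14,3) → blocked by [9,14]×[2,4], reject

Path: 0 1 2 3 4 5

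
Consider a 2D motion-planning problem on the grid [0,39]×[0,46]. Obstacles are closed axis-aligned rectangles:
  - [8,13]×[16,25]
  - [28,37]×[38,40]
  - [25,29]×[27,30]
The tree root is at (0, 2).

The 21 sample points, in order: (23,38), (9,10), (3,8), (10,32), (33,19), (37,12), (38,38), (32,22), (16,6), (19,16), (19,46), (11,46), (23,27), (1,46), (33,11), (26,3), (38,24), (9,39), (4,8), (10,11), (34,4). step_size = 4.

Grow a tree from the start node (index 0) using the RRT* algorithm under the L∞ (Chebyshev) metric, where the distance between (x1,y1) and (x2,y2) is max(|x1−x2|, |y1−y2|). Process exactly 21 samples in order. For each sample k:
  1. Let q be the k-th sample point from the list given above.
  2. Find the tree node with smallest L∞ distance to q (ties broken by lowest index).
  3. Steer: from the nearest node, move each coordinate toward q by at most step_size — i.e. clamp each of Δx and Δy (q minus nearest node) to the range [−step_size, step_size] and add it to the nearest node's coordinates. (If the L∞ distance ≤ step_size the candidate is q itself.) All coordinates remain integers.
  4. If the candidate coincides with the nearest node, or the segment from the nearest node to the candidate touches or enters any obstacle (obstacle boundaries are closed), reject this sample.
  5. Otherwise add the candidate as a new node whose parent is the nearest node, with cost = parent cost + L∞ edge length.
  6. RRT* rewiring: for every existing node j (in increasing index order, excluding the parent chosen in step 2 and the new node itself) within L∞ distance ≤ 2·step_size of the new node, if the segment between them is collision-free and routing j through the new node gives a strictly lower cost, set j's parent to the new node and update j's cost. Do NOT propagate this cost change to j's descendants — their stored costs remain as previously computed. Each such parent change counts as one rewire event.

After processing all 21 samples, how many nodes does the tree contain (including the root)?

1. q=(23,38) nearest=0 d=36 new=(4,6) → add node 1 parent=0 cost=4
2. q=(9,10) nearest=1 d=5 new=(8,10) → add node 2 parent=1 cost=8
3. q=(3,8) nearest=1 d=2 new=(3,8) → add node 3 parent=1 cost=6
4. q=(10,32) nearest=2 d=22 new=(10,14) → add node 4 parent=2 cost=12
5. q=(33,19) nearest=4 d=23 new=(14,18) → blocked by [8,13]×[16,25], reject
6. q=(37,12) nearest=4 d=27 new=(14,12) → add node 5 parent=4 cost=16
7. q=(38,38) nearest=5 d=26 new=(18,16) → add node 6 parent=5 cost=20
8. q=(32,22) nearest=6 d=14 new=(22,20) → add node 7 parent=6 cost=24
9. q=(16,6) nearest=5 d=6 new=(16,8) → add node 8 parent=5 cost=20
10. q=(19,16) nearest=6 d=1 new=(19,16) → add node 9 parent=6 cost=21
11. q=(19,46) nearest=7 d=26 new=(19,24) → add node 10 parent=7 cost=28
12. q=(11,46) nearest=10 d=22 new=(15,28) → add node 11 parent=10 cost=32
13. q=(23,27) nearest=10 d=4 new=(23,27) → add node 12 parent=10 cost=32
14. q=(1,46) nearest=11 d=18 new=(11,32) → add node 13 parent=11 cost=36
15. q=(33,11) nearest=7 d=11 new=(26,16) → add node 14 parent=7 cost=28
16. q=(26,3) nearest=8 d=10 new=(20,4) → add node 15 parent=8 cost=24
17. q=(38,24) nearest=14 d=12 new=(30,20) → add node 16 parent=14 cost=32
18. q=(9,39) nearest=13 d=7 new=(9,36) → add node 17 parent=13 cost=40
19. q=(4,8) nearest=3 d=1 new=(4,8) → add node 18 parent=3 cost=7
20. q=(10,11) nearest=2 d=2 new=(10,11) → add node 19 parent=2 cost=10; rewire 5→19 (14<16); rewire 6→19 (18<20); rewire 8→19 (16<20)
21. q=(34,4) nearest=14 d=12 new=(30,12) → add node 20 parent=14 cost=32

Node count: 21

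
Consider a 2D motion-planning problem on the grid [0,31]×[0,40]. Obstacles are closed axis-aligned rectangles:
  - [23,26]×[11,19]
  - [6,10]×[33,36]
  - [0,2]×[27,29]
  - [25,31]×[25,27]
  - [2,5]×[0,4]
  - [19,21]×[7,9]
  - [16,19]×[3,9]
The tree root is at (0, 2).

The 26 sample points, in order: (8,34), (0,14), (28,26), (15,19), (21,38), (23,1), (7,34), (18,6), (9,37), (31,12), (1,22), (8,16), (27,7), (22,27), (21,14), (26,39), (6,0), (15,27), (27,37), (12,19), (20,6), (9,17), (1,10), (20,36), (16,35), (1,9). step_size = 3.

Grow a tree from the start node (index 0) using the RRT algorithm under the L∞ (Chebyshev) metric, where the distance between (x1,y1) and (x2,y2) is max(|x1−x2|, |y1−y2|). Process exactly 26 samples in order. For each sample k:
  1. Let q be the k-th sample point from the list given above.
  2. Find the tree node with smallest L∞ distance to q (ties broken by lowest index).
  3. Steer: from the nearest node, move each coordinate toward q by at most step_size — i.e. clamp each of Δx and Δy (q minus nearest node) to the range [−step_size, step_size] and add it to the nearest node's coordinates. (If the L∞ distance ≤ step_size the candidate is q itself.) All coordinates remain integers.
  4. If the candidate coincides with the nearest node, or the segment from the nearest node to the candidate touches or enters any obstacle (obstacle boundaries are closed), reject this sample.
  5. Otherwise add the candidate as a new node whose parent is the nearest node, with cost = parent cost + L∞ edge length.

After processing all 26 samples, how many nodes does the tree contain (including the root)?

1. q=(8,34) nearest=0 d=32 new=(3,5) → blocked by [2,5]×[0,4], reject
2. q=(0,14) nearest=0 d=12 new=(0,5) → add node 1 parent=0 cost=3
3. q=(28,26) nearest=0 d=28 new=(3,5) → blocked by [2,5]×[0,4], reject
4. q=(15,19) nearest=1 d=15 new=(3,8) → add node 2 parent=1 cost=6
5. q=(21,38) nearest=2 d=30 new=(6,11) → add node 3 parent=2 cost=9
6. q=(23,1) nearest=3 d=17 new=(9,8) → add node 4 parent=3 cost=12
7. q=(7,34) nearest=3 d=23 new=(7,14) → add node 5 parent=3 cost=12
8. q=(18,6) nearest=4 d=9 new=(12,6) → add node 6 parent=4 cost=15
9. q=(9,37) nearest=5 d=23 new=(9,17) → add node 7 parent=5 cost=15
10. q=(31,12) nearest=6 d=19 new=(15,9) → add node 8 parent=6 cost=18
11. q=(1,22) nearest=5 d=8 new=(4,17) → add node 9 parent=5 cost=15
12. q=(8,16) nearest=7 d=1 new=(8,16) → add node 10 parent=7 cost=16
13. q=(27,7) nearest=8 d=12 new=(18,7) → blocked by [16,19]×[3,9], reject
14. q=(22,27) nearest=7 d=13 new=(12,20) → add node 11 parent=7 cost=18
15. q=(21,14) nearest=8 d=6 new=(18,12) → add node 12 parent=8 cost=21
16. q=(26,39) nearest=11 d=19 new=(15,23) → add node 13 parent=11 cost=21
17. q=(6,0) nearest=0 d=6 new=(3,0) → blocked by [2,5]×[0,4], reject
18. q=(15,27) nearest=13 d=4 new=(15,26) → add node 14 parent=13 cost=24
19. q=(27,37) nearest=14 d=12 new=(18,29) → add node 15 parent=14 cost=27
20. q=(12,19) nearest=11 d=1 new=(12,19) → add node 16 parent=11 cost=19
21. q=(20,6) nearest=8 d=5 new=(18,6) → blocked by [16,19]×[3,9], reject
22. q=(9,17) nearest=7 d=0 → coincident, reject
23. q=(1,10) nearest=2 d=2 new=(1,10) → add node 17 parent=2 cost=8
24. q=(20,36) nearest=15 d=7 new=(20,32) → add node 18 parent=15 cost=30
25. q=(16,35) nearest=18 d=4 new=(17,35) → add node 19 parent=18 cost=33
26. q=(1,9) nearest=17 d=1 new=(1,9) → add node 20 parent=17 cost=9

Node count: 21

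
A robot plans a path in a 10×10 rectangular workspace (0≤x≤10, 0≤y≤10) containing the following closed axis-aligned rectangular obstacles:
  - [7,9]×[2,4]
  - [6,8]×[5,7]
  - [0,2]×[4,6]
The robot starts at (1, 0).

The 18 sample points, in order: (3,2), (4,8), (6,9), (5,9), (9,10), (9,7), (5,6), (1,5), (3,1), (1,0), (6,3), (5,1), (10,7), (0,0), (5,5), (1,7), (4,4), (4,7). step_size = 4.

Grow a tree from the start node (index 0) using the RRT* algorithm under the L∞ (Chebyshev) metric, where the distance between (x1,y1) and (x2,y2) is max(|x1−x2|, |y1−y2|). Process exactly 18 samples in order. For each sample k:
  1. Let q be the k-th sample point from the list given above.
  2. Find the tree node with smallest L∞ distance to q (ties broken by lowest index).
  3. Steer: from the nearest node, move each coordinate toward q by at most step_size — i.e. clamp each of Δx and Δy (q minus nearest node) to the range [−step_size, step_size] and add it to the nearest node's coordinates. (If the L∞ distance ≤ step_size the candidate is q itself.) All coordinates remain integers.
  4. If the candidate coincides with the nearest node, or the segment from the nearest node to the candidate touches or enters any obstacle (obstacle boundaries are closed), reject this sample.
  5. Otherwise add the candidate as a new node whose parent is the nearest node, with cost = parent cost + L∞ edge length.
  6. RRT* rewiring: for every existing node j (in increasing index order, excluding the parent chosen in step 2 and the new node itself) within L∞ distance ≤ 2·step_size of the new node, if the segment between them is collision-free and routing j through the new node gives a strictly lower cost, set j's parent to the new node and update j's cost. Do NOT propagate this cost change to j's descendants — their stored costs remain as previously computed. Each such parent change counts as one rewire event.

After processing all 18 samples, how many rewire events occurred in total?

Rewire events: 1

1. q=(3,2) nearest=0 d=2 new=(3,2) → add node 1 parent=0 cost=2
2. q=(4,8) nearest=1 d=6 new=(4,6) → add node 2 parent=1 cost=6
3. q=(6,9) nearest=2 d=3 new=(6,9) → add node 3 parent=2 cost=9
4. q=(5,9) nearest=3 d=1 new=(5,9) → add node 4 parent=3 cost=10
5. q=(9,10) nearest=3 d=3 new=(9,10) → add node 5 parent=3 cost=12
6. q=(9,7) nearest=3 d=3 new=(9,7) → add node 6 parent=3 cost=12
7. q=(5,6) nearest=2 d=1 new=(5,6) → add node 7 parent=2 cost=7
8. q=(1,5) nearest=1 d=3 new=(1,5) → blocked by [0,2]×[4,6], reject
9. q=(3,1) nearest=1 d=1 new=(3,1) → add node 8 parent=1 cost=3
10. q=(1,0) nearest=0 d=0 → coincident, reject
11. q=(6,3) nearest=1 d=3 new=(6,3) → add node 9 parent=1 cost=5
12. q=(5,1) nearest=1 d=2 new=(5,1) → add node 10 parent=1 cost=4
13. q=(10,7) nearest=6 d=1 new=(10,7) → add node 11 parent=6 cost=13
14. q=(0,0) nearest=0 d=1 new=(0,0) → add node 12 parent=0 cost=1
15. q=(5,5) nearest=2 d=1 new=(5,5) → add node 13 parent=2 cost=7
16. q=(1,7) nearest=2 d=3 new=(1,7) → add node 14 parent=2 cost=9
17. q=(4,4) nearest=13 d=1 new=(4,4) → add node 15 parent=13 cost=8
18. q=(4,7) nearest=2 d=1 new=(4,7) → add node 16 parent=2 cost=7; rewire 4→16 (9<10)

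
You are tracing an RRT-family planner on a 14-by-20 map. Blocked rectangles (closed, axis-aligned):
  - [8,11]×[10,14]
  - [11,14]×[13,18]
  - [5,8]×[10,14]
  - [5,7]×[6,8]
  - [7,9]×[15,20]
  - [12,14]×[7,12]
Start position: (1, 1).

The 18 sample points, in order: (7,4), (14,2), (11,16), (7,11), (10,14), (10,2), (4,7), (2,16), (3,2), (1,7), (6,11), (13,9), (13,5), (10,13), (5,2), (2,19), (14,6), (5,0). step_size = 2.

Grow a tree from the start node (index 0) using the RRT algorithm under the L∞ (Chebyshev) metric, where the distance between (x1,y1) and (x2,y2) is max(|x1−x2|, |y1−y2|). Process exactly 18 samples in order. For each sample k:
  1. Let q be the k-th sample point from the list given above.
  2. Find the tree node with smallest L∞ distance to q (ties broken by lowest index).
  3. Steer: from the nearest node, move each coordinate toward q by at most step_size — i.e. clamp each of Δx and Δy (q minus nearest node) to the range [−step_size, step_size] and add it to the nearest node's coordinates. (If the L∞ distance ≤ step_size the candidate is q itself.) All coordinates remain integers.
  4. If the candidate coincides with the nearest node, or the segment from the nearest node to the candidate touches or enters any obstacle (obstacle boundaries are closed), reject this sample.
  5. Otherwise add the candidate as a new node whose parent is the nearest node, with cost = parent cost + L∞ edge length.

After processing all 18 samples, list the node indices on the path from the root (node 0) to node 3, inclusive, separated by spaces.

1. q=(7,4) nearest=0 d=6 new=(3,3) → add node 1 parent=0 cost=2
2. q=(14,2) nearest=1 d=11 new=(5,2) → add node 2 parent=1 cost=4
3. q=(11,16) nearest=1 d=13 new=(5,5) → add node 3 parent=1 cost=4
4. q=(7,11) nearest=3 d=6 new=(7,7) → blocked by [5,7]×[6,8], reject
5. q=(10,14) nearest=3 d=9 new=(7,7) → blocked by [5,7]×[6,8], reject
6. q=(10,2) nearest=2 d=5 new=(7,2) → add node 4 parent=2 cost=6
7. q=(4,7) nearest=3 d=2 new=(4,7) → add node 5 parent=3 cost=6
8. q=(2,16) nearest=5 d=9 new=(2,9) → add node 6 parent=5 cost=8
9. q=(3,2) nearest=1 d=1 new=(3,2) → add node 7 parent=1 cost=3
10. q=(1,7) nearest=6 d=2 new=(1,7) → add node 8 parent=6 cost=10
11. q=(6,11) nearest=5 d=4 new=(6,9) → blocked by [5,7]×[6,8], reject
12. q=(13,9) nearest=4 d=7 new=(9,4) → add node 9 parent=4 cost=8
13. q=(13,5) nearest=9 d=4 new=(11,5) → add node 10 parent=9 cost=10
14. q=(10,13) nearest=5 d=6 new=(6,9) → blocked by [5,7]×[6,8], reject
15. q=(5,2) nearest=2 d=0 → coincident, reject
16. q=(2,19) nearest=6 d=10 new=(2,11) → add node 11 parent=6 cost=10
17. q=(14,6) nearest=10 d=3 new=(13,6) → add node 12 parent=10 cost=12
18. q=(5,0) nearest=2 d=2 new=(5,0) → add node 13 parent=2 cost=6

Path: 0 1 3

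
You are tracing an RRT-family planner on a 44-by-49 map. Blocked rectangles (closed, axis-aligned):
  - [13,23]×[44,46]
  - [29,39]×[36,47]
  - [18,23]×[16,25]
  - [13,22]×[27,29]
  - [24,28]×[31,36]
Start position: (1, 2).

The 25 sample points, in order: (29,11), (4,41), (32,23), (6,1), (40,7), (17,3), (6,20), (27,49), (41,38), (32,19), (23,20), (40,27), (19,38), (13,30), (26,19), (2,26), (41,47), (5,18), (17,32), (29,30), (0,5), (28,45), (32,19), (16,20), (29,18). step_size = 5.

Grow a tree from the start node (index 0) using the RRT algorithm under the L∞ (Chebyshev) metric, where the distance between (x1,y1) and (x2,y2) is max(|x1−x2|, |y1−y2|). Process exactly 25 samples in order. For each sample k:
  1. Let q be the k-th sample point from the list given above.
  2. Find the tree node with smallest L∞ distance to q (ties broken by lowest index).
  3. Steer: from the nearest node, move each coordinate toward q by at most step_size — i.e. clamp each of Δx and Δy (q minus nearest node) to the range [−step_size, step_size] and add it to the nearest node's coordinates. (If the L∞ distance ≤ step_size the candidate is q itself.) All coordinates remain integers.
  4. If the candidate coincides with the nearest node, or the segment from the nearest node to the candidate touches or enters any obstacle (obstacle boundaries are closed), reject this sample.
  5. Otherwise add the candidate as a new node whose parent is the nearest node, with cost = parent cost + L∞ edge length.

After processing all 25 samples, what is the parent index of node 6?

Parent of node 6: 5

1. q=(29,11) nearest=0 d=28 new=(6,7) → add node 1 parent=0 cost=5
2. q=(4,41) nearest=1 d=34 new=(4,12) → add node 2 parent=1 cost=10
3. q=(32,23) nearest=1 d=26 new=(11,12) → add node 3 parent=1 cost=10
4. q=(6,1) nearest=0 d=5 new=(6,1) → add node 4 parent=0 cost=5
5. q=(40,7) nearest=3 d=29 new=(16,7) → add node 5 parent=3 cost=15
6. q=(17,3) nearest=5 d=4 new=(17,3) → add node 6 parent=5 cost=19
7. q=(6,20) nearest=2 d=8 new=(6,17) → add node 7 parent=2 cost=15
8. q=(27,49) nearest=7 d=32 new=(11,22) → add node 8 parent=7 cost=20
9. q=(41,38) nearest=3 d=30 new=(16,17) → add node 9 parent=3 cost=15
10. q=(32,19) nearest=5 d=16 new=(21,12) → add node 10 parent=5 cost=20
11. q=(23,20) nearest=9 d=7 new=(21,20) → blocked by [18,23]×[16,25], reject
12. q=(40,27) nearest=10 d=19 new=(26,17) → add node 11 parent=10 cost=25
13. q=(19,38) nearest=8 d=16 new=(16,27) → blocked by [13,22]×[27,29], reject
14. q=(13,30) nearest=8 d=8 new=(13,27) → blocked by [13,22]×[27,29], reject
15. q=(26,19) nearest=11 d=2 new=(26,19) → add node 12 parent=11 cost=27
16. q=(2,26) nearest=7 d=9 new=(2,22) → add node 13 parent=7 cost=20
17. q=(41,47) nearest=12 d=28 new=(31,24) → add node 14 parent=12 cost=32
18. q=(5,18) nearest=7 d=1 new=(5,18) → add node 15 parent=7 cost=16
19. q=(17,32) nearest=8 d=10 new=(16,27) → blocked by [13,22]×[27,29], reject
20. q=(29,30) nearest=14 d=6 new=(29,29) → add node 16 parent=14 cost=37
21. q=(0,5) nearest=0 d=3 new=(0,5) → add node 17 parent=0 cost=3
22. q=(28,45) nearest=16 d=16 new=(28,34) → blocked by [24,28]×[31,36], reject
23. q=(32,19) nearest=14 d=5 new=(32,19) → add node 18 parent=14 cost=37
24. q=(16,20) nearest=9 d=3 new=(16,20) → add node 19 parent=9 cost=18
25. q=(29,18) nearest=11 d=3 new=(29,18) → add node 20 parent=11 cost=28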